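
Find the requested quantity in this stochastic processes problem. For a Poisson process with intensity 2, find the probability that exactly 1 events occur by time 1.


P(N(t)=k) = (lambda*t)^k * exp(-lambda*t) / k!
lambda*t = 2
= 2^1 * exp(-2) / 1!
= 2 * 0.1353 / 1
= 0.2707

0.2707


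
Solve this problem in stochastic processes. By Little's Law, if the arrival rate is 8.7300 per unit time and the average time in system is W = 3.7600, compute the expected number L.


Little's Law: L = lambda * W
= 8.7300 * 3.7600
= 32.8248

32.8248


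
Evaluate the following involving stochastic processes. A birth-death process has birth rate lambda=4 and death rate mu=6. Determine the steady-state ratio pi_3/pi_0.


For birth-death process, pi_n/pi_0 = (lambda/mu)^n
= (4/6)^3
= 0.2963

0.2963


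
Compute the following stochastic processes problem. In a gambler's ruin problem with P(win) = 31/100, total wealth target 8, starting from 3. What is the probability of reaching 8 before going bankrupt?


Gambler's ruin formula:
r = q/p = 0.6900/0.3100 = 2.2258
P(win) = (1 - r^i)/(1 - r^N)
= (1 - 2.2258^3)/(1 - 2.2258^8)
= 0.0167

0.0167


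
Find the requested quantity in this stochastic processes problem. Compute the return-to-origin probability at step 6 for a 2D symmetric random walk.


P = C(6,3)^2 / 4^6
= 20^2 / 4096
= 400 / 4096
= 0.0977

0.0977


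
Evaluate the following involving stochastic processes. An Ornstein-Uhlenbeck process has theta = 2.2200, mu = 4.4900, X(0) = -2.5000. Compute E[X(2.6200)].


E[X(t)] = mu + (X(0) - mu)*exp(-theta*t)
= 4.4900 + (-2.5000 - 4.4900)*exp(-2.2200*2.6200)
= 4.4900 + -6.9900 * 0.0030
= 4.4692

4.4692


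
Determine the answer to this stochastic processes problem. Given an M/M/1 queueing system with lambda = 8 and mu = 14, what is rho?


rho = lambda/mu
= 8/14
= 0.5714

0.5714


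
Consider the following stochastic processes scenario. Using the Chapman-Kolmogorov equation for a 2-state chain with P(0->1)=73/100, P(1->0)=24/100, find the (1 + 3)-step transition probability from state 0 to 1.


P^4 = P^1 * P^3
Computing via matrix multiplication of the transition matrix.
Entry (0,1) of P^4 = 0.7526

0.7526


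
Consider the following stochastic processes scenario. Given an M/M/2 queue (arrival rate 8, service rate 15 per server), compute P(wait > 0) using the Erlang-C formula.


a = lambda/mu = 0.5333
rho = a/c = 0.2667
Erlang-C formula applied:
C(c,a) = 0.1123

0.1123


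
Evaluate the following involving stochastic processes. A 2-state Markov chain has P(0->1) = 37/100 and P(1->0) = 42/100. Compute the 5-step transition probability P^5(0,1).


Computing P^5 by matrix multiplication.
P = [[0.6300, 0.3700], [0.4200, 0.5800]]
After raising P to the power 5:
P^5(0,1) = 0.4682

0.4682


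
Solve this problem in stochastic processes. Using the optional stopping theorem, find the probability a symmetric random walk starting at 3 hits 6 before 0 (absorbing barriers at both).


By optional stopping theorem: E(M at tau) = M(0) = 3
P(hit 6)*6 + P(hit 0)*0 = 3
P(hit 6) = (3 - 0)/(6 - 0) = 1/2 = 0.5000

0.5000


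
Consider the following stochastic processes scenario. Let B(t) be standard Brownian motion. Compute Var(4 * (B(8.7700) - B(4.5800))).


Var(alpha*(B(t)-B(s))) = alpha^2 * (t-s)
= 4^2 * (8.7700 - 4.5800)
= 16 * 4.1900
= 67.0400

67.0400


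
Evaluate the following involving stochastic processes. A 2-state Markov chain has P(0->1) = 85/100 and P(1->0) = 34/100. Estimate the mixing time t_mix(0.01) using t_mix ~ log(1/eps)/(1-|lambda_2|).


lambda_2 = |1 - p01 - p10| = |1 - 0.8500 - 0.3400| = 0.1900
t_mix ~ log(1/eps)/(1 - |lambda_2|)
= log(100)/(1 - 0.1900) = 4.6052/0.8100
= 5.6854

5.6854


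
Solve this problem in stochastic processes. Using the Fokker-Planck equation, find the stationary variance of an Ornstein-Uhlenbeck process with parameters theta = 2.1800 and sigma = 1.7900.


Stationary variance = sigma^2 / (2*theta)
= 1.7900^2 / (2*2.1800)
= 3.2041 / 4.3600
= 0.7349

0.7349


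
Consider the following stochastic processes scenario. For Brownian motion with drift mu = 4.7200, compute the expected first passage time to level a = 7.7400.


Expected first passage time = a/mu
= 7.7400/4.7200
= 1.6398

1.6398


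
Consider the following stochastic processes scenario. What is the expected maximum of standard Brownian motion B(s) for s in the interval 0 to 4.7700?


E(max B(s)) = sqrt(2t/pi)
= sqrt(2*4.7700/pi)
= sqrt(3.0367)
= 1.7426

1.7426


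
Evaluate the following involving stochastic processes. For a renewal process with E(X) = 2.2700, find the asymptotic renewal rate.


Long-run renewal rate = 1/E(X)
= 1/2.2700
= 0.4405

0.4405


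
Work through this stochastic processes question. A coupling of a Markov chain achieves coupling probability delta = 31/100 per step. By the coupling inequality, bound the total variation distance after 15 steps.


TV distance bound <= (1-delta)^n
= (1 - 0.3100)^15
= 0.6900^15
= 0.0038

0.0038


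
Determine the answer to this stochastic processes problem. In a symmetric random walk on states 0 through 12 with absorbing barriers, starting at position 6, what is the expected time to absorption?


For symmetric RW on 0,...,N with absorbing barriers, E(i) = i*(N-i)
E(6) = 6 * 6 = 36

36


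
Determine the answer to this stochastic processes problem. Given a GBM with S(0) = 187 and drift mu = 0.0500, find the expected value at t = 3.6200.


E[S(t)] = S(0) * exp(mu * t)
= 187 * exp(0.0500 * 3.6200)
= 187 * 1.1984
= 224.1036

224.1036


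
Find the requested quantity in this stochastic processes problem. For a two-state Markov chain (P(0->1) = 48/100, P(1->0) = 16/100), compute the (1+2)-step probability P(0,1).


P^3 = P^1 * P^2
Computing via matrix multiplication of the transition matrix.
Entry (0,1) of P^3 = 0.7150

0.7150


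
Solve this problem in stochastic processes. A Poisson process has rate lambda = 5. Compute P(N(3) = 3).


P(N(t)=k) = (lambda*t)^k * exp(-lambda*t) / k!
lambda*t = 15
= 15^3 * exp(-15) / 3!
= 3375 * 3.0590e-07 / 6
= 1.7207e-04

1.7207e-04


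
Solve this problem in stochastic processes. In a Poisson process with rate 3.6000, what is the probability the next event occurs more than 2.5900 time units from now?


P(X > t) = exp(-lambda * t)
= exp(-3.6000 * 2.5900)
= exp(-9.3240) = 8.9256e-05

8.9256e-05


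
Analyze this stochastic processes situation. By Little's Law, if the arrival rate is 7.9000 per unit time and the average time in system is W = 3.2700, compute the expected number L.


Little's Law: L = lambda * W
= 7.9000 * 3.2700
= 25.8330

25.8330


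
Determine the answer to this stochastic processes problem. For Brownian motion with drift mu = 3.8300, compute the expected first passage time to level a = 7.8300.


Expected first passage time = a/mu
= 7.8300/3.8300
= 2.0444

2.0444


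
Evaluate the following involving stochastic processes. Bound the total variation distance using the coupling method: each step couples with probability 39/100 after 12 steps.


TV distance bound <= (1-delta)^n
= (1 - 0.3900)^12
= 0.6100^12
= 0.0027

0.0027


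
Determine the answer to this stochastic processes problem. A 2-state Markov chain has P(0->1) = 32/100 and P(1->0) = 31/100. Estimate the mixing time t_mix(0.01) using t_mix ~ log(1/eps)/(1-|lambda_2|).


lambda_2 = |1 - p01 - p10| = |1 - 0.3200 - 0.3100| = 0.3700
t_mix ~ log(1/eps)/(1 - |lambda_2|)
= log(100)/(1 - 0.3700) = 4.6052/0.6300
= 7.3098

7.3098


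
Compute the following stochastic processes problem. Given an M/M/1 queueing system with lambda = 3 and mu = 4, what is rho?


rho = lambda/mu
= 3/4
= 0.7500

0.7500


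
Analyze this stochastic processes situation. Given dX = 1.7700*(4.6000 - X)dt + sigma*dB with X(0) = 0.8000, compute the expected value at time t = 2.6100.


E[X(t)] = mu + (X(0) - mu)*exp(-theta*t)
= 4.6000 + (0.8000 - 4.6000)*exp(-1.7700*2.6100)
= 4.6000 + -3.8000 * 0.0099
= 4.5625

4.5625


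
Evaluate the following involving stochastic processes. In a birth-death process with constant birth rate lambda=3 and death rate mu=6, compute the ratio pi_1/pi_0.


For birth-death process, pi_n/pi_0 = (lambda/mu)^n
= (3/6)^1
= 0.5000

0.5000


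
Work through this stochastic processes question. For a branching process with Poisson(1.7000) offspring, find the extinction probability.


Since mu = 1.7000 > 1, extinction prob q < 1.
Solve s = exp(mu*(s-1)) iteratively.
q = 0.3088

0.3088


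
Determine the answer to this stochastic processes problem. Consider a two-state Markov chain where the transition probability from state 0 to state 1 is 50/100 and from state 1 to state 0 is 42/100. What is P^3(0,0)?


Computing P^3 by matrix multiplication.
P = [[0.5000, 0.5000], [0.4200, 0.5800]]
After raising P to the power 3:
P^3(0,0) = 0.4568

0.4568


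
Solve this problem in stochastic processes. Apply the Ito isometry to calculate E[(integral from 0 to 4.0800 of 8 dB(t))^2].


By Ito isometry: E[(int f dB)^2] = int f^2 dt
= 8^2 * 4.0800
= 64 * 4.0800 = 261.1200

261.1200


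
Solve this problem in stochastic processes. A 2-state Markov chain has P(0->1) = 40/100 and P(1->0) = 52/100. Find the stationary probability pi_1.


Stationary distribution: pi_0 = p10/(p01+p10), pi_1 = p01/(p01+p10)
p01 = 0.4000, p10 = 0.5200
pi_1 = 0.4348

0.4348


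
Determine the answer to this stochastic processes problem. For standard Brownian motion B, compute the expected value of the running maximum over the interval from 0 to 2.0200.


E(max B(s)) = sqrt(2t/pi)
= sqrt(2*2.0200/pi)
= sqrt(1.2860)
= 1.1340

1.1340


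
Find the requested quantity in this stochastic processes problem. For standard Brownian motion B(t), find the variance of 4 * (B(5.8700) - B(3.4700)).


Var(alpha*(B(t)-B(s))) = alpha^2 * (t-s)
= 4^2 * (5.8700 - 3.4700)
= 16 * 2.4000
= 38.4000

38.4000


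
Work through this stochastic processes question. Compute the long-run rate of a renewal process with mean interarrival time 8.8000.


Long-run renewal rate = 1/E(X)
= 1/8.8000
= 0.1136

0.1136


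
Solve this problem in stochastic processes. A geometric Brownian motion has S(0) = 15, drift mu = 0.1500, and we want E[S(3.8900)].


E[S(t)] = S(0) * exp(mu * t)
= 15 * exp(0.1500 * 3.8900)
= 15 * 1.7923
= 26.8845

26.8845


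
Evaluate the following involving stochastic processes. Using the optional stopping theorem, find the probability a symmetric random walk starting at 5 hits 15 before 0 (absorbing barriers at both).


By optional stopping theorem: E(M at tau) = M(0) = 5
P(hit 15)*15 + P(hit 0)*0 = 5
P(hit 15) = (5 - 0)/(15 - 0) = 1/3 = 0.3333

0.3333


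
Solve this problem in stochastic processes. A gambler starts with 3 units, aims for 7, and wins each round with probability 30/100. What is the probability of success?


Gambler's ruin formula:
r = q/p = 0.7000/0.3000 = 2.3333
P(win) = (1 - r^i)/(1 - r^N)
= (1 - 2.3333^3)/(1 - 2.3333^7)
= 0.0312

0.0312


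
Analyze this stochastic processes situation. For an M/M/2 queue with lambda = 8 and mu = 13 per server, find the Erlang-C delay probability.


a = lambda/mu = 0.6154
rho = a/c = 0.3077
Erlang-C formula applied:
C(c,a) = 0.1448

0.1448


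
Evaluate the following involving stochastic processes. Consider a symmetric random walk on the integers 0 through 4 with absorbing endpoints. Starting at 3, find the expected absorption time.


For symmetric RW on 0,...,N with absorbing barriers, E(i) = i*(N-i)
E(3) = 3 * 1 = 3

3


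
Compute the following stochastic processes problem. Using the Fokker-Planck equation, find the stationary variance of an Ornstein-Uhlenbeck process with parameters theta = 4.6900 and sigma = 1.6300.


Stationary variance = sigma^2 / (2*theta)
= 1.6300^2 / (2*4.6900)
= 2.6569 / 9.3800
= 0.2833

0.2833


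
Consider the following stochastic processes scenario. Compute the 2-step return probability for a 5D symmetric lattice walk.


P(return in 2 steps) = P(reverse first step) = 1/(2d)
= 1/10
= 0.1000

0.1000


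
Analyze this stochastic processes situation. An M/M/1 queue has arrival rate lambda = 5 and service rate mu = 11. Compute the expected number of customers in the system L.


rho = 5/11 = 0.4545
L = rho/(1-rho)
= 0.4545/0.5455
= 0.8333

0.8333


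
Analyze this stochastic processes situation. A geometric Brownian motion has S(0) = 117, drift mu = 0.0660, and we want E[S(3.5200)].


E[S(t)] = S(0) * exp(mu * t)
= 117 * exp(0.0660 * 3.5200)
= 117 * 1.2615
= 147.5982

147.5982


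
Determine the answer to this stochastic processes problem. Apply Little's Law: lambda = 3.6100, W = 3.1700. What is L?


Little's Law: L = lambda * W
= 3.6100 * 3.1700
= 11.4437

11.4437


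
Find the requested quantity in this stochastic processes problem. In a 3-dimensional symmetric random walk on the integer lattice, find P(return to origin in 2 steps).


P(return in 2 steps) = P(reverse first step) = 1/(2d)
= 1/6
= 0.1667

0.1667


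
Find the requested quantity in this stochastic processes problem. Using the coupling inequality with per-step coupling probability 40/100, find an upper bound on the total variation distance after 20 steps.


TV distance bound <= (1-delta)^n
= (1 - 0.4000)^20
= 0.6000^20
= 3.6562e-05

3.6562e-05


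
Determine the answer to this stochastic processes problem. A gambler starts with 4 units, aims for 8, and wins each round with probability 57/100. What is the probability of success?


Gambler's ruin formula:
r = q/p = 0.4300/0.5700 = 0.7544
P(win) = (1 - r^i)/(1 - r^N)
= (1 - 0.7544^4)/(1 - 0.7544^8)
= 0.7554

0.7554


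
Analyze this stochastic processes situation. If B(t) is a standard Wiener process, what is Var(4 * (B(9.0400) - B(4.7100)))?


Var(alpha*(B(t)-B(s))) = alpha^2 * (t-s)
= 4^2 * (9.0400 - 4.7100)
= 16 * 4.3300
= 69.2800

69.2800


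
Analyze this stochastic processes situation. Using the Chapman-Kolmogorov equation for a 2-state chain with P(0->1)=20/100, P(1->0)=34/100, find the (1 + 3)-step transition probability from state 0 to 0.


P^4 = P^1 * P^3
Computing via matrix multiplication of the transition matrix.
Entry (0,0) of P^4 = 0.6462

0.6462


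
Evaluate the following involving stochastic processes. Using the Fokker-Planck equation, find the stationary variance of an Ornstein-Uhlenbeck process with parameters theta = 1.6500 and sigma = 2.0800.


Stationary variance = sigma^2 / (2*theta)
= 2.0800^2 / (2*1.6500)
= 4.3264 / 3.3000
= 1.3110

1.3110


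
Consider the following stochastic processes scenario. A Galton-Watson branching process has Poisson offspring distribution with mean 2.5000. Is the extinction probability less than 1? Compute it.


Since mu = 2.5000 > 1, extinction prob q < 1.
Solve s = exp(mu*(s-1)) iteratively.
q = 0.1074

0.1074


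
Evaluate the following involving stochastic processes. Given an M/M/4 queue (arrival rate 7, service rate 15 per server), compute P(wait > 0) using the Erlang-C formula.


a = lambda/mu = 0.4667
rho = a/c = 0.1167
Erlang-C formula applied:
C(c,a) = 0.0014

0.0014


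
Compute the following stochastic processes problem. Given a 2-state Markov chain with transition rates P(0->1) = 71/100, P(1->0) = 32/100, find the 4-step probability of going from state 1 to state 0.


Computing P^4 by matrix multiplication.
P = [[0.2900, 0.7100], [0.3200, 0.6800]]
After raising P to the power 4:
P^4(1,0) = 0.3107

0.3107


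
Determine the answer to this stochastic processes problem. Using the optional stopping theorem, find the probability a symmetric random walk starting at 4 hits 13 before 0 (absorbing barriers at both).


By optional stopping theorem: E(M at tau) = M(0) = 4
P(hit 13)*13 + P(hit 0)*0 = 4
P(hit 13) = (4 - 0)/(13 - 0) = 4/13 = 0.3077

0.3077


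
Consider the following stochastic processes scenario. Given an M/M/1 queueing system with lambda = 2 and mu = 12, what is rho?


rho = lambda/mu
= 2/12
= 0.1667

0.1667


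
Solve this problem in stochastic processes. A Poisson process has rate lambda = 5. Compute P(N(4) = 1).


P(N(t)=k) = (lambda*t)^k * exp(-lambda*t) / k!
lambda*t = 20
= 20^1 * exp(-20) / 1!
= 20 * 2.0612e-09 / 1
= 4.1223e-08

4.1223e-08


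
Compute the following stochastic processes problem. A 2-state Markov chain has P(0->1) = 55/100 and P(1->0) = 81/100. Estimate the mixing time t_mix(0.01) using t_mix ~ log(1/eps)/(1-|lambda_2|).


lambda_2 = |1 - p01 - p10| = |1 - 0.5500 - 0.8100| = 0.3600
t_mix ~ log(1/eps)/(1 - |lambda_2|)
= log(100)/(1 - 0.3600) = 4.6052/0.6400
= 7.1956

7.1956


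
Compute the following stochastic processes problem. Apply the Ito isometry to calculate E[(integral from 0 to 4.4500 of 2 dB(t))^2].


By Ito isometry: E[(int f dB)^2] = int f^2 dt
= 2^2 * 4.4500
= 4 * 4.4500 = 17.8000

17.8000


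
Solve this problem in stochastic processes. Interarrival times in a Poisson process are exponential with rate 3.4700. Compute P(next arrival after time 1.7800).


P(X > t) = exp(-lambda * t)
= exp(-3.4700 * 1.7800)
= exp(-6.1766) = 0.0021

0.0021


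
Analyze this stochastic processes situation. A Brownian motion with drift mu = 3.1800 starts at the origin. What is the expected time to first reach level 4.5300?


Expected first passage time = a/mu
= 4.5300/3.1800
= 1.4245

1.4245


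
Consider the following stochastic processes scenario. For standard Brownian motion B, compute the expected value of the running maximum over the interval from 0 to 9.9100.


E(max B(s)) = sqrt(2t/pi)
= sqrt(2*9.9100/pi)
= sqrt(6.3089)
= 2.5118

2.5118


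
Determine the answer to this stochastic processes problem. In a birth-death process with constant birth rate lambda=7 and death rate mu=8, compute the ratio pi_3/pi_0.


For birth-death process, pi_n/pi_0 = (lambda/mu)^n
= (7/8)^3
= 0.6699

0.6699


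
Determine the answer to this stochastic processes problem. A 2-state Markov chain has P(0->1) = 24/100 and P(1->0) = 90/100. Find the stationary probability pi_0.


Stationary distribution: pi_0 = p10/(p01+p10), pi_1 = p01/(p01+p10)
p01 = 0.2400, p10 = 0.9000
pi_0 = 0.7895

0.7895


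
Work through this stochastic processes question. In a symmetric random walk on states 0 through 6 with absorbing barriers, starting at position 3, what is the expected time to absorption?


For symmetric RW on 0,...,N with absorbing barriers, E(i) = i*(N-i)
E(3) = 3 * 3 = 9

9


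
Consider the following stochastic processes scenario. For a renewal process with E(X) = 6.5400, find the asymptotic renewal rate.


Long-run renewal rate = 1/E(X)
= 1/6.5400
= 0.1529

0.1529


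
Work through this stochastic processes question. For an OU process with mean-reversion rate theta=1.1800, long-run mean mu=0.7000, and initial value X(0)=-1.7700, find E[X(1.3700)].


E[X(t)] = mu + (X(0) - mu)*exp(-theta*t)
= 0.7000 + (-1.7700 - 0.7000)*exp(-1.1800*1.3700)
= 0.7000 + -2.4700 * 0.1986
= 0.2095

0.2095


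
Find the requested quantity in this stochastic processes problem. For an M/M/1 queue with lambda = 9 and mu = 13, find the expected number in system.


rho = 9/13 = 0.6923
L = rho/(1-rho)
= 0.6923/0.3077
= 2.2500

2.2500


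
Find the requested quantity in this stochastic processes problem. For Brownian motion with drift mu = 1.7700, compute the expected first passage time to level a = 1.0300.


Expected first passage time = a/mu
= 1.0300/1.7700
= 0.5819

0.5819


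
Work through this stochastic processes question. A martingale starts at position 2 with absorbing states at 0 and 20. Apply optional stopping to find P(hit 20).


By optional stopping theorem: E(M at tau) = M(0) = 2
P(hit 20)*20 + P(hit 0)*0 = 2
P(hit 20) = (2 - 0)/(20 - 0) = 1/10 = 0.1000

0.1000


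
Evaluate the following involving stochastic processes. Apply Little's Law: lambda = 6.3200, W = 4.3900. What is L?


Little's Law: L = lambda * W
= 6.3200 * 4.3900
= 27.7448

27.7448


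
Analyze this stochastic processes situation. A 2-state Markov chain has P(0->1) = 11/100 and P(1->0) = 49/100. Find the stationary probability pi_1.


Stationary distribution: pi_0 = p10/(p01+p10), pi_1 = p01/(p01+p10)
p01 = 0.1100, p10 = 0.4900
pi_1 = 0.1833

0.1833


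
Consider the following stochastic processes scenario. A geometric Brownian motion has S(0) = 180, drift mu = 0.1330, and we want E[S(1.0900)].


E[S(t)] = S(0) * exp(mu * t)
= 180 * exp(0.1330 * 1.0900)
= 180 * 1.1560
= 208.0809

208.0809


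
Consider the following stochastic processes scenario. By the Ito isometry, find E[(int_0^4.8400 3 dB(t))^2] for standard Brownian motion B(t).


By Ito isometry: E[(int f dB)^2] = int f^2 dt
= 3^2 * 4.8400
= 9 * 4.8400 = 43.5600

43.5600


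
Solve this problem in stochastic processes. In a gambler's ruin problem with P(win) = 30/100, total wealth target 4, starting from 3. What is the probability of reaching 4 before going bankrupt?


Gambler's ruin formula:
r = q/p = 0.7000/0.3000 = 2.3333
P(win) = (1 - r^i)/(1 - r^N)
= (1 - 2.3333^3)/(1 - 2.3333^4)
= 0.4086

0.4086


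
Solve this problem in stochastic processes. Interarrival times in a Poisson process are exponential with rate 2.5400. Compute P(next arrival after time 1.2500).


P(X > t) = exp(-lambda * t)
= exp(-2.5400 * 1.2500)
= exp(-3.1750) = 0.0418

0.0418


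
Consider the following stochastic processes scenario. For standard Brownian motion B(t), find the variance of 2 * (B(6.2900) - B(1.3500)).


Var(alpha*(B(t)-B(s))) = alpha^2 * (t-s)
= 2^2 * (6.2900 - 1.3500)
= 4 * 4.9400
= 19.7600

19.7600


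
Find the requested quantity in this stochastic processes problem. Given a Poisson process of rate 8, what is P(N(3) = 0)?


P(N(t)=k) = (lambda*t)^k * exp(-lambda*t) / k!
lambda*t = 24
= 24^0 * exp(-24) / 0!
= 1 * 3.7751e-11 / 1
= 3.7751e-11

3.7751e-11


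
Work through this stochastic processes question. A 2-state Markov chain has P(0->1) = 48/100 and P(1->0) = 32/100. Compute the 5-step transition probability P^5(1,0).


Computing P^5 by matrix multiplication.
P = [[0.5200, 0.4800], [0.3200, 0.6800]]
After raising P to the power 5:
P^5(1,0) = 0.3999

0.3999


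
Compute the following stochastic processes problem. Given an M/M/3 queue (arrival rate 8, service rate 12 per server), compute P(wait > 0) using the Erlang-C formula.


a = lambda/mu = 0.6667
rho = a/c = 0.2222
Erlang-C formula applied:
C(c,a) = 0.0325

0.0325


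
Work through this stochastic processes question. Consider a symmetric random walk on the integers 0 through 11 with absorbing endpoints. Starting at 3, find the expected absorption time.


For symmetric RW on 0,...,N with absorbing barriers, E(i) = i*(N-i)
E(3) = 3 * 8 = 24

24


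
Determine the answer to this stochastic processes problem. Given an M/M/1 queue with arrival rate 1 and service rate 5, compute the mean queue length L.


rho = 1/5 = 0.2000
L = rho/(1-rho)
= 0.2000/0.8000
= 0.2500

0.2500


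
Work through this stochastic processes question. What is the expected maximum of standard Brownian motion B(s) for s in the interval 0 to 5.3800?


E(max B(s)) = sqrt(2t/pi)
= sqrt(2*5.3800/pi)
= sqrt(3.4250)
= 1.8507

1.8507


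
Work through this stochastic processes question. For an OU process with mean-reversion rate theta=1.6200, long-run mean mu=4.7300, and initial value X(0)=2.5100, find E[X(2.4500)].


E[X(t)] = mu + (X(0) - mu)*exp(-theta*t)
= 4.7300 + (2.5100 - 4.7300)*exp(-1.6200*2.4500)
= 4.7300 + -2.2200 * 0.0189
= 4.6881

4.6881


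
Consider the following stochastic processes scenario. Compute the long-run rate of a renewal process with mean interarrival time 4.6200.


Long-run renewal rate = 1/E(X)
= 1/4.6200
= 0.2165

0.2165


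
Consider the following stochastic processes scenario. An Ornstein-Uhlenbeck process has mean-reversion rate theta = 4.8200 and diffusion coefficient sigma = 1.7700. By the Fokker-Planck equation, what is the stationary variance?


Stationary variance = sigma^2 / (2*theta)
= 1.7700^2 / (2*4.8200)
= 3.1329 / 9.6400
= 0.3250

0.3250


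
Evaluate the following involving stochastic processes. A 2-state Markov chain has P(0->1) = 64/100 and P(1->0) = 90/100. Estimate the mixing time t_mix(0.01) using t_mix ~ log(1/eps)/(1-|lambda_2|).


lambda_2 = |1 - p01 - p10| = |1 - 0.6400 - 0.9000| = 0.5400
t_mix ~ log(1/eps)/(1 - |lambda_2|)
= log(100)/(1 - 0.5400) = 4.6052/0.4600
= 10.0112

10.0112


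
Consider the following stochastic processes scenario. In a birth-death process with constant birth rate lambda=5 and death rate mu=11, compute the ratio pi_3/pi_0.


For birth-death process, pi_n/pi_0 = (lambda/mu)^n
= (5/11)^3
= 0.0939

0.0939


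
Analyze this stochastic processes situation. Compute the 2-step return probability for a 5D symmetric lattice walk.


P(return in 2 steps) = P(reverse first step) = 1/(2d)
= 1/10
= 0.1000

0.1000


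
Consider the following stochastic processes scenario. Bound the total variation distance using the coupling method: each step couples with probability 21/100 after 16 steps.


TV distance bound <= (1-delta)^n
= (1 - 0.2100)^16
= 0.7900^16
= 0.0230

0.0230


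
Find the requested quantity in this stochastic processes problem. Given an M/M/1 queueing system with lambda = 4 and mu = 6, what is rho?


rho = lambda/mu
= 4/6
= 0.6667

0.6667


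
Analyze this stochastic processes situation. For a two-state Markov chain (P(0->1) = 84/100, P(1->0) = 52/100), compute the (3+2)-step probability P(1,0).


P^5 = P^3 * P^2
Computing via matrix multiplication of the transition matrix.
Entry (1,0) of P^5 = 0.3847

0.3847


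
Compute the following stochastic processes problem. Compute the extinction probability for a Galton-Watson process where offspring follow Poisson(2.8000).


Since mu = 2.8000 > 1, extinction prob q < 1.
Solve s = exp(mu*(s-1)) iteratively.
q = 0.0750

0.0750


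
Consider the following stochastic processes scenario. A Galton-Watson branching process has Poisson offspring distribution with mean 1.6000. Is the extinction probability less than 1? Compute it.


Since mu = 1.6000 > 1, extinction prob q < 1.
Solve s = exp(mu*(s-1)) iteratively.
q = 0.3580

0.3580


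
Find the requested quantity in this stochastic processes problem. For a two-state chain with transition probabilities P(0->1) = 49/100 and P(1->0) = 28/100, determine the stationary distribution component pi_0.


Stationary distribution: pi_0 = p10/(p01+p10), pi_1 = p01/(p01+p10)
p01 = 0.4900, p10 = 0.2800
pi_0 = 0.3636

0.3636


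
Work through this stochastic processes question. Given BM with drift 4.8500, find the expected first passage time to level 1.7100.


Expected first passage time = a/mu
= 1.7100/4.8500
= 0.3526

0.3526


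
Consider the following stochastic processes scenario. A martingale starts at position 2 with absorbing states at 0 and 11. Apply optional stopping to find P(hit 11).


By optional stopping theorem: E(M at tau) = M(0) = 2
P(hit 11)*11 + P(hit 0)*0 = 2
P(hit 11) = (2 - 0)/(11 - 0) = 2/11 = 0.1818

0.1818


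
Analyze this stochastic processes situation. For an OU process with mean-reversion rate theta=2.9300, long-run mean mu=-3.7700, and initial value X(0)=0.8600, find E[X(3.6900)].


E[X(t)] = mu + (X(0) - mu)*exp(-theta*t)
= -3.7700 + (0.8600 - -3.7700)*exp(-2.9300*3.6900)
= -3.7700 + 4.6300 * 2.0162e-05
= -3.7699

-3.7699


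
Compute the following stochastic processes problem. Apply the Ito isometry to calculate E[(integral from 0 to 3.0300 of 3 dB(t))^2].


By Ito isometry: E[(int f dB)^2] = int f^2 dt
= 3^2 * 3.0300
= 9 * 3.0300 = 27.2700

27.2700


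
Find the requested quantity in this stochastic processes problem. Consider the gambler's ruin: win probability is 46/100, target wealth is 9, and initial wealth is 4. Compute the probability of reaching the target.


Gambler's ruin formula:
r = q/p = 0.5400/0.4600 = 1.1739
P(win) = (1 - r^i)/(1 - r^N)
= (1 - 1.1739^4)/(1 - 1.1739^9)
= 0.2780

0.2780


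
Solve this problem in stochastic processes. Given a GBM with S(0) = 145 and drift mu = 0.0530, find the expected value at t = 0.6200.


E[S(t)] = S(0) * exp(mu * t)
= 145 * exp(0.0530 * 0.6200)
= 145 * 1.0334
= 149.8438

149.8438


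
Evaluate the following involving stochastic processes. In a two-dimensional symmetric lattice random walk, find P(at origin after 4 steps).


P = C(4,2)^2 / 4^4
= 6^2 / 256
= 36 / 256
= 0.1406

0.1406


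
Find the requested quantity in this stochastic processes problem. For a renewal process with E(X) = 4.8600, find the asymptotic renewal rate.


Long-run renewal rate = 1/E(X)
= 1/4.8600
= 0.2058

0.2058


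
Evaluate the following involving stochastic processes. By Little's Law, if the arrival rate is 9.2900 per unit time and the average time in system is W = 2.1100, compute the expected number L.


Little's Law: L = lambda * W
= 9.2900 * 2.1100
= 19.6019

19.6019


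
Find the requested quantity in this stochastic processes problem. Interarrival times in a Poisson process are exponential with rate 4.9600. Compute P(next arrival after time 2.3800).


P(X > t) = exp(-lambda * t)
= exp(-4.9600 * 2.3800)
= exp(-11.8048) = 7.4686e-06

7.4686e-06


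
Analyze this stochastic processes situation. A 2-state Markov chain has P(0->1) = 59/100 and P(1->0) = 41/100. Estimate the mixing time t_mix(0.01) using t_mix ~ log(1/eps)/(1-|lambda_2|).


lambda_2 = |1 - p01 - p10| = |1 - 0.5900 - 0.4100| = 5.5511e-17
t_mix ~ log(1/eps)/(1 - |lambda_2|)
= log(100)/(1 - 5.5511e-17) = 4.6052/1.0000
= 4.6052

4.6052


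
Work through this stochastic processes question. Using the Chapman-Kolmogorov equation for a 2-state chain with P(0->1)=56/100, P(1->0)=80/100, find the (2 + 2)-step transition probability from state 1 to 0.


P^4 = P^2 * P^2
Computing via matrix multiplication of the transition matrix.
Entry (1,0) of P^4 = 0.5784

0.5784


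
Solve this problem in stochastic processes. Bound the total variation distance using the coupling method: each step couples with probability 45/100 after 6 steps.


TV distance bound <= (1-delta)^n
= (1 - 0.4500)^6
= 0.5500^6
= 0.0277

0.0277


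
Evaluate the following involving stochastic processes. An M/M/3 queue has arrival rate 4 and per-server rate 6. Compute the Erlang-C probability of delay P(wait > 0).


a = lambda/mu = 0.6667
rho = a/c = 0.2222
Erlang-C formula applied:
C(c,a) = 0.0325

0.0325


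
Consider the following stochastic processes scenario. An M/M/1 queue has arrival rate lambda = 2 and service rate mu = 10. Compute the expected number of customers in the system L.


rho = 2/10 = 0.2000
L = rho/(1-rho)
= 0.2000/0.8000
= 0.2500

0.2500


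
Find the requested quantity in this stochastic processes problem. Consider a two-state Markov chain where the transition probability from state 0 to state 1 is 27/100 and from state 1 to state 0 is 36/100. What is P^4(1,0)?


Computing P^4 by matrix multiplication.
P = [[0.7300, 0.2700], [0.3600, 0.6400]]
After raising P to the power 4:
P^4(1,0) = 0.5607

0.5607


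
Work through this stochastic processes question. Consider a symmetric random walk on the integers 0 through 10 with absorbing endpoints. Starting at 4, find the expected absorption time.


For symmetric RW on 0,...,N with absorbing barriers, E(i) = i*(N-i)
E(4) = 4 * 6 = 24

24


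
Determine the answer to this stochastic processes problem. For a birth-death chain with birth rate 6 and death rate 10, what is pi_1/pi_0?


For birth-death process, pi_n/pi_0 = (lambda/mu)^n
= (6/10)^1
= 0.6000

0.6000


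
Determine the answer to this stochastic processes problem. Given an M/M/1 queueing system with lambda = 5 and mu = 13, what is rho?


rho = lambda/mu
= 5/13
= 0.3846

0.3846


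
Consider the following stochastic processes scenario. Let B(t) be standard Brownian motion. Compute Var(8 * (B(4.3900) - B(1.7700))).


Var(alpha*(B(t)-B(s))) = alpha^2 * (t-s)
= 8^2 * (4.3900 - 1.7700)
= 64 * 2.6200
= 167.6800

167.6800


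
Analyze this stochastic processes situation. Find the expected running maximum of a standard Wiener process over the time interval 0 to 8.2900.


E(max B(s)) = sqrt(2t/pi)
= sqrt(2*8.2900/pi)
= sqrt(5.2776)
= 2.2973

2.2973


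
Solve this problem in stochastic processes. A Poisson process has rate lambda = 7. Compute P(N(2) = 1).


P(N(t)=k) = (lambda*t)^k * exp(-lambda*t) / k!
lambda*t = 14
= 14^1 * exp(-14) / 1!
= 14 * 8.3153e-07 / 1
= 1.1641e-05

1.1641e-05


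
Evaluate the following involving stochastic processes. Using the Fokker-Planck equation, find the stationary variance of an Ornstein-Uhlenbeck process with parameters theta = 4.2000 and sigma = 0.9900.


Stationary variance = sigma^2 / (2*theta)
= 0.9900^2 / (2*4.2000)
= 0.9801 / 8.4000
= 0.1167

0.1167


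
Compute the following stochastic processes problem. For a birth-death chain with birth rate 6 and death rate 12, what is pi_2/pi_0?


For birth-death process, pi_n/pi_0 = (lambda/mu)^n
= (6/12)^2
= 0.2500

0.2500


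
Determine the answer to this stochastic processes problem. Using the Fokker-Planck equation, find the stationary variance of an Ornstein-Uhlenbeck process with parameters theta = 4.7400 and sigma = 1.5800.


Stationary variance = sigma^2 / (2*theta)
= 1.5800^2 / (2*4.7400)
= 2.4964 / 9.4800
= 0.2633

0.2633


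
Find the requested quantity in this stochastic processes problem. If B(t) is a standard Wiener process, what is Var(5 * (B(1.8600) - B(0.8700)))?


Var(alpha*(B(t)-B(s))) = alpha^2 * (t-s)
= 5^2 * (1.8600 - 0.8700)
= 25 * 0.9900
= 24.7500

24.7500


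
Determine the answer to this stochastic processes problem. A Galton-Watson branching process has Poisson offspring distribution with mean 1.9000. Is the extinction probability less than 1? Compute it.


Since mu = 1.9000 > 1, extinction prob q < 1.
Solve s = exp(mu*(s-1)) iteratively.
q = 0.2328

0.2328


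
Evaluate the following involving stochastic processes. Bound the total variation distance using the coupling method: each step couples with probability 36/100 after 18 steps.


TV distance bound <= (1-delta)^n
= (1 - 0.3600)^18
= 0.6400^18
= 3.2452e-04

3.2452e-04


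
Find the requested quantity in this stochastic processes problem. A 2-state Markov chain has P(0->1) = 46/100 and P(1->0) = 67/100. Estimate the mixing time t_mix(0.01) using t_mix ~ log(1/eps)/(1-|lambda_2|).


lambda_2 = |1 - p01 - p10| = |1 - 0.4600 - 0.6700| = 0.1300
t_mix ~ log(1/eps)/(1 - |lambda_2|)
= log(100)/(1 - 0.1300) = 4.6052/0.8700
= 5.2933

5.2933


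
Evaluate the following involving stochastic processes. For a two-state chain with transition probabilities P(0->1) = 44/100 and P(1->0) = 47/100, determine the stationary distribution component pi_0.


Stationary distribution: pi_0 = p10/(p01+p10), pi_1 = p01/(p01+p10)
p01 = 0.4400, p10 = 0.4700
pi_0 = 0.5165

0.5165


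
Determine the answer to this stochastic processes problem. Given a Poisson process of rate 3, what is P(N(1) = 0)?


P(N(t)=k) = (lambda*t)^k * exp(-lambda*t) / k!
lambda*t = 3
= 3^0 * exp(-3) / 0!
= 1 * 0.0498 / 1
= 0.0498

0.0498


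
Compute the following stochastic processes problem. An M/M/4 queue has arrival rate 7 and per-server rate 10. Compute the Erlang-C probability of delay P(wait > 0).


a = lambda/mu = 0.7000
rho = a/c = 0.1750
Erlang-C formula applied:
C(c,a) = 0.0060

0.0060


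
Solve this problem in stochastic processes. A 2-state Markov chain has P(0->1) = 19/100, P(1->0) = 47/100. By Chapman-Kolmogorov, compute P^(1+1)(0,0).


P^2 = P^1 * P^1
Computing via matrix multiplication of the transition matrix.
Entry (0,0) of P^2 = 0.7454

0.7454


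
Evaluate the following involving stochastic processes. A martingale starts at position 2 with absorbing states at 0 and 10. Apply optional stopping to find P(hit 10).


By optional stopping theorem: E(M at tau) = M(0) = 2
P(hit 10)*10 + P(hit 0)*0 = 2
P(hit 10) = (2 - 0)/(10 - 0) = 1/5 = 0.2000

0.2000


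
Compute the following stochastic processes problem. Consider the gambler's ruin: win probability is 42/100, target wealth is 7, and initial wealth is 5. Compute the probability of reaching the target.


Gambler's ruin formula:
r = q/p = 0.5800/0.4200 = 1.3810
P(win) = (1 - r^i)/(1 - r^N)
= (1 - 1.3810^5)/(1 - 1.3810^7)
= 0.4689

0.4689


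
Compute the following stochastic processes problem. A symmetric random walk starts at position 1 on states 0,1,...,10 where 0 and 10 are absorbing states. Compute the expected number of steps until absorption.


For symmetric RW on 0,...,N with absorbing barriers, E(i) = i*(N-i)
E(1) = 1 * 9 = 9

9


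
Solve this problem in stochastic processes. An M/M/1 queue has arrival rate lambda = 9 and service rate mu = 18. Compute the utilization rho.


rho = lambda/mu
= 9/18
= 0.5000

0.5000


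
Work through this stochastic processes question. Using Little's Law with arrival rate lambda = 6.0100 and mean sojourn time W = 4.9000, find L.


Little's Law: L = lambda * W
= 6.0100 * 4.9000
= 29.4490

29.4490


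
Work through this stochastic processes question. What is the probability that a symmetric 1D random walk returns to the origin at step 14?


P(S(14) = 0) = C(14,7) / 4^7
= 3432 / 16384
= 0.2095

0.2095


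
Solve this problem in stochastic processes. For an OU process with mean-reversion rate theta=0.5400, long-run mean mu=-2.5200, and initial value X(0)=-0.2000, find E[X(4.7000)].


E[X(t)] = mu + (X(0) - mu)*exp(-theta*t)
= -2.5200 + (-0.2000 - -2.5200)*exp(-0.5400*4.7000)
= -2.5200 + 2.3200 * 0.0790
= -2.3367

-2.3367


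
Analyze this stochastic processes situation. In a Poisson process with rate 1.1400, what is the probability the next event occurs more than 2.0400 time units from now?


P(X > t) = exp(-lambda * t)
= exp(-1.1400 * 2.0400)
= exp(-2.3256) = 0.0977

0.0977


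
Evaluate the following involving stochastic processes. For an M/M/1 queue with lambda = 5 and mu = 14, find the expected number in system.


rho = 5/14 = 0.3571
L = rho/(1-rho)
= 0.3571/0.6429
= 0.5556

0.5556


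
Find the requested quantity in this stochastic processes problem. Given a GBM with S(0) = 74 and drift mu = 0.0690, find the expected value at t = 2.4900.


E[S(t)] = S(0) * exp(mu * t)
= 74 * exp(0.0690 * 2.4900)
= 74 * 1.1875
= 87.8715

87.8715


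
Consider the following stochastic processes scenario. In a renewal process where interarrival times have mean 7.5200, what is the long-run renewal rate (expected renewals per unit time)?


Long-run renewal rate = 1/E(X)
= 1/7.5200
= 0.1330

0.1330


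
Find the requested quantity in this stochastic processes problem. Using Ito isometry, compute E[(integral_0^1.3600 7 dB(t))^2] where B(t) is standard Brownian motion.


By Ito isometry: E[(int f dB)^2] = int f^2 dt
= 7^2 * 1.3600
= 49 * 1.3600 = 66.6400

66.6400


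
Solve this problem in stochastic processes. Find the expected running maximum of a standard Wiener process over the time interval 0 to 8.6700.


E(max B(s)) = sqrt(2t/pi)
= sqrt(2*8.6700/pi)
= sqrt(5.5195)
= 2.3494

2.3494


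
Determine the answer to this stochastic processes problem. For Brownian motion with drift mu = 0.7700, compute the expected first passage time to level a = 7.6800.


Expected first passage time = a/mu
= 7.6800/0.7700
= 9.9740

9.9740


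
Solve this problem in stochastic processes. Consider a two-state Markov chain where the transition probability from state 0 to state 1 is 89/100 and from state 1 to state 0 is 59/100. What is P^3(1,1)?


Computing P^3 by matrix multiplication.
P = [[0.1100, 0.8900], [0.5900, 0.4100]]
After raising P to the power 3:
P^3(1,1) = 0.5573

0.5573


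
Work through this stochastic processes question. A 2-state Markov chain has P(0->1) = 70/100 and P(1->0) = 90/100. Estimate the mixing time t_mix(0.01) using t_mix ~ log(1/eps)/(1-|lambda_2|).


lambda_2 = |1 - p01 - p10| = |1 - 0.7000 - 0.9000| = 0.6000
t_mix ~ log(1/eps)/(1 - |lambda_2|)
= log(100)/(1 - 0.6000) = 4.6052/0.4000
= 11.5129

11.5129
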